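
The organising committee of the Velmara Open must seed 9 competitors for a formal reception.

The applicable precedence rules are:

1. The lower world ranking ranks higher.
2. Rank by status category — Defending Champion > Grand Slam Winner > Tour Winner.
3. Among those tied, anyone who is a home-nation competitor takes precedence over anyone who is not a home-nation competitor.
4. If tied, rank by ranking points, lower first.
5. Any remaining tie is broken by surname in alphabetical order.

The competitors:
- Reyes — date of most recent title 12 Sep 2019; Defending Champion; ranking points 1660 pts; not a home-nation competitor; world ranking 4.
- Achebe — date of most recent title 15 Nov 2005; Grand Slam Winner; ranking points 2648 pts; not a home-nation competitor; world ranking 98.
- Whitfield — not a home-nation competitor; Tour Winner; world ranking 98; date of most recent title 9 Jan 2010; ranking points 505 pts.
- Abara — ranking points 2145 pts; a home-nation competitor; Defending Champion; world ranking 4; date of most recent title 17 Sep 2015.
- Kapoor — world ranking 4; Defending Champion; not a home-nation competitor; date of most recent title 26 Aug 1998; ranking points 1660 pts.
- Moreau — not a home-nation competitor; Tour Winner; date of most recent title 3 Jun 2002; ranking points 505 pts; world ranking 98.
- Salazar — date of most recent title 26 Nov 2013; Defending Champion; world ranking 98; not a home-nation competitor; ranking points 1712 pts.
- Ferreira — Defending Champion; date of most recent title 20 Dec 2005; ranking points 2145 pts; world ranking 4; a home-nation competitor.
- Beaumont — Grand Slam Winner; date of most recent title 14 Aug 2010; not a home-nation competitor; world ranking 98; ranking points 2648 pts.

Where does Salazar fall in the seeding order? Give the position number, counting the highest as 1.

By world ranking (lower first): Abara, Ferreira, Kapoor and Reyes (each 4); then Salazar, Achebe, Beaumont, Moreau and Whitfield (each 98).
Abara, Ferreira, Kapoor and Reyes are each Defending Champion, so the next rule applies.
Among Abara, Ferreira, Kapoor and Reyes, a home-nation competitor before not a home-nation competitor: Abara and Ferreira (a home-nation competitor) before Kapoor and Reyes (not a home-nation competitor).
Abara and Ferreira both have ranking points 2145 pts, so the next rule applies.
Among Abara and Ferreira, alphabetically by surname: Abara before Ferreira.
Kapoor and Reyes both have ranking points 1660 pts, so the next rule applies.
Among Kapoor and Reyes, alphabetically by surname: Kapoor before Reyes.
Among Salazar, Achebe, Beaumont, Moreau and Whitfield, by status category: Salazar (Defending Champion) before Achebe and Beaumont (Grand Slam Winner) before Moreau and Whitfield (Tour Winner).
Achebe and Beaumont are each not a home-nation competitor, so the next rule applies.
Achebe and Beaumont both have ranking points 2648 pts, so the next rule applies.
Among Achebe and Beaumont, alphabetically by surname: Achebe before Beaumont.
Moreau and Whitfield are each not a home-nation competitor, so the next rule applies.
Moreau and Whitfield both have ranking points 505 pts, so the next rule applies.
Among Moreau and Whitfield, alphabetically by surname: Moreau before Whitfield.
Order: Abara, Ferreira, Kapoor, Reyes, Salazar, Achebe, Beaumont, Moreau, Whitfield. So position 5.

5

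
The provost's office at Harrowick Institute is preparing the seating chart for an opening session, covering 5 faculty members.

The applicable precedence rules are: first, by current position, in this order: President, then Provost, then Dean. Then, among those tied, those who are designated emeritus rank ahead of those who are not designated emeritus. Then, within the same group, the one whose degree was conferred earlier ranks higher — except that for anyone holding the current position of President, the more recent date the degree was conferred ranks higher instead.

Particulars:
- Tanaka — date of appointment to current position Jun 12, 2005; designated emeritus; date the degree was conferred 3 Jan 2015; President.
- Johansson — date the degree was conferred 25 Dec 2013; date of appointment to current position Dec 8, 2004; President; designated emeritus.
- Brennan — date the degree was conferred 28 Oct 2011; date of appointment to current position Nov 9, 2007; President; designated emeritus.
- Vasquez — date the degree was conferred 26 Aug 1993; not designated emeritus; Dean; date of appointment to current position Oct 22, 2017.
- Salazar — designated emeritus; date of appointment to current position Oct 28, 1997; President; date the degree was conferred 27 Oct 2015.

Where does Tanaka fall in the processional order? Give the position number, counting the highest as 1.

2

By current position: Salazar, Tanaka, Johansson and Brennan (President); then Vasquez (Dean).
Salazar, Tanaka, Johansson and Brennan are each designated emeritus, so the next rule applies.
Among Salazar, Tanaka, Johansson and Brennan, by date the degree was conferred (later first) (reversed rule for this group): Salazar (27 Oct 2015) before Tanaka (3 Jan 2015) before Johansson (25 Dec 2013) before Brennan (28 Oct 2011).
Order: Salazar, Tanaka, Johansson, Brennan, Vasquez. So position 2.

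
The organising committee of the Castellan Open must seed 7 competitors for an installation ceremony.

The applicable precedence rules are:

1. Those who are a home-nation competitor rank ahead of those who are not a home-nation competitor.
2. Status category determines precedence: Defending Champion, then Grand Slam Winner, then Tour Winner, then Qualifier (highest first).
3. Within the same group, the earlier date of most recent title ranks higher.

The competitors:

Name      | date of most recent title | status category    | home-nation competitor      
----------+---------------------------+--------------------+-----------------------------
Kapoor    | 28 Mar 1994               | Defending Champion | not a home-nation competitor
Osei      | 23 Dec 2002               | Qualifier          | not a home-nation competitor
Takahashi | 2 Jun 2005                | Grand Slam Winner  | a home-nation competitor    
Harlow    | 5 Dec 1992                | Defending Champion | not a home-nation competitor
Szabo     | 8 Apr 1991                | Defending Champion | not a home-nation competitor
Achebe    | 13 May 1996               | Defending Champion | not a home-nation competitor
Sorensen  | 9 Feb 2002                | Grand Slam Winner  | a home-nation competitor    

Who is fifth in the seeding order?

Kapoor

By the first rule: Sorensen and Takahashi (both a home-nation competitor); then Szabo, Harlow, Kapoor, Achebe and Osei (each not a home-nation competitor).
Sorensen and Takahashi are each Grand Slam Winner, so the next rule applies.
Among Sorensen and Takahashi, by date of most recent title (earlier first): Sorensen (9 Feb 2002) before Takahashi (2 Jun 2005).
Among Szabo, Harlow, Kapoor, Achebe and Osei, by status category: Szabo, Harlow, Kapoor and Achebe (Defending Champion) before Osei (Qualifier).
Among Szabo, Harlow, Kapoor and Achebe, by date of most recent title (earlier first): Szabo (8 Apr 1991) before Harlow (5 Dec 1992) before Kapoor (28 Mar 1994) before Achebe (13 May 1996).
Order: Sorensen, Takahashi, Szabo, Harlow, Kapoor, Achebe, Osei.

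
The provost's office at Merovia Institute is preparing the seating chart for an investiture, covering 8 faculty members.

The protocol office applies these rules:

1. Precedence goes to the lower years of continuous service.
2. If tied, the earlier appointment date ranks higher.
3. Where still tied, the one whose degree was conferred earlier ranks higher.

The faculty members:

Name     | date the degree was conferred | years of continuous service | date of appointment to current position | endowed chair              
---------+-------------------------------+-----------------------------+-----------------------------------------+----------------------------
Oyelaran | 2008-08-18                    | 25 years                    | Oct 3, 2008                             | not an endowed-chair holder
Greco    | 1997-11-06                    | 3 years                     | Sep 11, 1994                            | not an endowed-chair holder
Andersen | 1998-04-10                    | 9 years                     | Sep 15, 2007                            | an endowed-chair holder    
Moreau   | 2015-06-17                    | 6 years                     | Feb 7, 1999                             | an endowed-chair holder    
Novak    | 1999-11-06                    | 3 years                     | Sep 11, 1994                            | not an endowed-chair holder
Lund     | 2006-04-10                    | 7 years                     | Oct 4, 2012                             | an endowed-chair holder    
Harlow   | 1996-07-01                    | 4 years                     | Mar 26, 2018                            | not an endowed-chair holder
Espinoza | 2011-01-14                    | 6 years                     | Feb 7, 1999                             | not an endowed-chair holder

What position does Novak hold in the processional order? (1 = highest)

2

By years of continuous service (lower first): Greco and Novak (both 3 years); then Harlow (4 years); then Espinoza and Moreau (both 6 years); then Lund (7 years); then Andersen (9 years); then Oyelaran (25 years).
Greco and Novak both have date of appointment to current position Sep 11, 1994, so the next rule applies.
Among Greco and Novak, by date the degree was conferred (earlier first): Greco (1997-11-06) before Novak (1999-11-06).
Espinoza and Moreau both have date of appointment to current position Feb 7, 1999, so the next rule applies.
Among Espinoza and Moreau, by date the degree was conferred (earlier first): Espinoza (2011-01-14) before Moreau (2015-06-17).
Order: Greco, Novak, Harlow, Espinoza, Moreau, Lund, Andersen, Oyelaran. So position 2.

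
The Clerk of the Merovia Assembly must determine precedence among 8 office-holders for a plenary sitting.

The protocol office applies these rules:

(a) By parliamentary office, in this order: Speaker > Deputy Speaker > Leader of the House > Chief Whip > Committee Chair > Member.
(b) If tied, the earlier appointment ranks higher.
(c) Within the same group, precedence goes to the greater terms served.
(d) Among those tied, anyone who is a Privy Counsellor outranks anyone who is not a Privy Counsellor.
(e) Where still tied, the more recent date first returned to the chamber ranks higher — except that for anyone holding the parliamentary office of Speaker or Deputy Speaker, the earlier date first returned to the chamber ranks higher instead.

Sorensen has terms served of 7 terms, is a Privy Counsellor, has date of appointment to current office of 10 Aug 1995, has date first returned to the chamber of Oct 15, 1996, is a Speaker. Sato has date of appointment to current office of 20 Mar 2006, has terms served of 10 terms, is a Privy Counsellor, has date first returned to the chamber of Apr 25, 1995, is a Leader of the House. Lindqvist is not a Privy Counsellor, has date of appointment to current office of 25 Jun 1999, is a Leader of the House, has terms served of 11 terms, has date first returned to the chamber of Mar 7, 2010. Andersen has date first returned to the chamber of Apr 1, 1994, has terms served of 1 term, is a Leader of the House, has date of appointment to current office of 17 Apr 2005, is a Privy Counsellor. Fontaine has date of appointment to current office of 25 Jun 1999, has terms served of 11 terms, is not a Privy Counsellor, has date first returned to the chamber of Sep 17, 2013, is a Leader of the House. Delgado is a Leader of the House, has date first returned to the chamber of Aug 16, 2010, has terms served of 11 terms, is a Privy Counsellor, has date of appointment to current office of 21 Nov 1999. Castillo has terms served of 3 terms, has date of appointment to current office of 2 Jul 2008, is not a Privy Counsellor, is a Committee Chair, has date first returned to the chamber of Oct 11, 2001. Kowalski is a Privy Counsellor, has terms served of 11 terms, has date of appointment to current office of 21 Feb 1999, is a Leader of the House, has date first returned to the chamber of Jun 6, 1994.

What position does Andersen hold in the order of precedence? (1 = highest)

6

By parliamentary office: Sorensen (Speaker); then Kowalski, Fontaine, Lindqvist, Delgado, Andersen and Sato (Leader of the House); then Castillo (Committee Chair).
Among Kowalski, Fontaine, Lindqvist, Delgado, Andersen and Sato, by date of appointment to current office (earlier first): Kowalski (21 Feb 1999) before Fontaine and Lindqvist (25 Jun 1999) before Delgado (21 Nov 1999) before Andersen (17 Apr 2005) before Sato (20 Mar 2006).
Fontaine and Lindqvist both have terms served 11 terms, so the next rule applies.
Fontaine and Lindqvist are each not a Privy Counsellor, so the next rule applies.
Among Fontaine and Lindqvist, by date first returned to the chamber (later first): Fontaine (Sep 17, 2013) before Lindqvist (Mar 7, 2010).
Order: Sorensen, Kowalski, Fontaine, Lindqvist, Delgado, Andersen, Sato, Castillo. So position 6.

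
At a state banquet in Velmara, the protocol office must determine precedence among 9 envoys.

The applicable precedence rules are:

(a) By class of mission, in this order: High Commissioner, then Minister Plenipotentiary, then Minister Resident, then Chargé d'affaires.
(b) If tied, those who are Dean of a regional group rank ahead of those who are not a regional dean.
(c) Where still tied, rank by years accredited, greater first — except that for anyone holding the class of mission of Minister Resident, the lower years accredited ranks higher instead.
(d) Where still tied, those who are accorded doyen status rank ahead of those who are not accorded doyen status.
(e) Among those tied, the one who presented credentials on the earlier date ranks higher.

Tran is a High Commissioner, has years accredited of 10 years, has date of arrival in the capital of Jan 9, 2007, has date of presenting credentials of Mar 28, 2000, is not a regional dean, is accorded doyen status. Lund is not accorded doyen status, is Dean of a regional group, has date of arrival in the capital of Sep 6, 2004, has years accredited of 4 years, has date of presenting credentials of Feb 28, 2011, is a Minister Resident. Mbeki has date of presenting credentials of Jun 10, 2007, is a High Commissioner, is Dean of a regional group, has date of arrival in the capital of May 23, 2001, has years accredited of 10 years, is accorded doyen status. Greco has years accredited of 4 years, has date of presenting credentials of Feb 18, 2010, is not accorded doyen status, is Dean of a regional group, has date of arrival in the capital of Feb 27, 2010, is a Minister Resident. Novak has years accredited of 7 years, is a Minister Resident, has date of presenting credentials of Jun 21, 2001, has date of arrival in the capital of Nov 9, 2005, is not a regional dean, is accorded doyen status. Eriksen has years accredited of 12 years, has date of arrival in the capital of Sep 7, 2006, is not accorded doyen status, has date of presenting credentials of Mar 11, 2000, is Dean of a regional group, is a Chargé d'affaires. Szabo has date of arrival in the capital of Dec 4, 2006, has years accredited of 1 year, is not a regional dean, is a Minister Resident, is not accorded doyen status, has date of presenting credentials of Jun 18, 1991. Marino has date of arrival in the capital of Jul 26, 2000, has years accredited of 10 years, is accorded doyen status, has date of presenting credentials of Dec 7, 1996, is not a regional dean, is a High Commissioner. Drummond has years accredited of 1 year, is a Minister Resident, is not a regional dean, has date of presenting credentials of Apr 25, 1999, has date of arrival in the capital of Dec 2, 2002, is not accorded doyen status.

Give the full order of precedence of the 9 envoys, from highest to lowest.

Mbeki, Marino, Tran, Greco, Lund, Szabo, Drummond, Novak, Eriksen

By class of mission: Mbeki, Marino and Tran (High Commissioner); then Greco, Lund, Szabo, Drummond and Novak (Minister Resident); then Eriksen (Chargé d'affaires).
Among Mbeki, Marino and Tran, Dean of a regional group before not a regional dean: Mbeki (Dean of a regional group) before Marino and Tran (not a regional dean).
Marino and Tran both have years accredited 10 years, so the next rule applies.
Marino and Tran are each accorded doyen status, so the next rule applies.
Among Marino and Tran, by date of presenting credentials (earlier first): Marino (Dec 7, 1996) before Tran (Mar 28, 2000).
Among Greco, Lund, Szabo, Drummond and Novak, Dean of a regional group before not a regional dean: Greco and Lund (Dean of a regional group) before Szabo, Drummond and Novak (not a regional dean).
Greco and Lund both have years accredited 4 years, so the next rule applies.
Greco and Lund are each not accorded doyen status, so the next rule applies.
Among Greco and Lund, by date of presenting credentials (earlier first): Greco (Feb 18, 2010) before Lund (Feb 28, 2011).
Among Szabo, Drummond and Novak, by years accredited (lower first) (reversed rule for this group): Szabo and Drummond (1 year) before Novak (7 years).
Szabo and Drummond are each not accorded doyen status, so the next rule applies.
Among Szabo and Drummond, by date of presenting credentials (earlier first): Szabo (Jun 18, 1991) before Drummond (Apr 25, 1999).
Full order: Mbeki, Marino, Tran, Greco, Lund, Szabo, Drummond, Novak, Eriksen.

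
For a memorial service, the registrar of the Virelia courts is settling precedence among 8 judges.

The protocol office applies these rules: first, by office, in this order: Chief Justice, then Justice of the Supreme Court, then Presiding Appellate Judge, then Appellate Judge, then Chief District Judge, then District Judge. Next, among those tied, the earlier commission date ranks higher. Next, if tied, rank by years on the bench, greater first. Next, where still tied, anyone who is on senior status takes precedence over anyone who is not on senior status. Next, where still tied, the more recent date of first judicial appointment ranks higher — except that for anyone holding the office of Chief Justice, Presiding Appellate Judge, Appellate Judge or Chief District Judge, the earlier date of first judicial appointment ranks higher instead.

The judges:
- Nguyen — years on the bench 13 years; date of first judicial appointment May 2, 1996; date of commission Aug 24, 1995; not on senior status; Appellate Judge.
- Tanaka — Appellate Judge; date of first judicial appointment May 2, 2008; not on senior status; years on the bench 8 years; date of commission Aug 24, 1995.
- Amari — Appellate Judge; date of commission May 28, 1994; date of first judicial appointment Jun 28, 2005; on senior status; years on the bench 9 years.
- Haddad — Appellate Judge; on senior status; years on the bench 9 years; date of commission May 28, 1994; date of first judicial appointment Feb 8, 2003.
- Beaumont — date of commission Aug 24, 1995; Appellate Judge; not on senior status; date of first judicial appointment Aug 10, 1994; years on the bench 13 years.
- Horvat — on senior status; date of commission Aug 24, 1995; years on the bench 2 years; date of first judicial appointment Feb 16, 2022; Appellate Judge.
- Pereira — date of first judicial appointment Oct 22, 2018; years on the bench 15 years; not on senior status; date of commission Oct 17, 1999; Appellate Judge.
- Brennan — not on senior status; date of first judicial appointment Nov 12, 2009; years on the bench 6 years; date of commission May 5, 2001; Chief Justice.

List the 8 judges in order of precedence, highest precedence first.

By office: Brennan (Chief Justice); then Haddad, Amari, Beaumont, Nguyen, Tanaka, Horvat and Pereira (Appellate Judge).
Among Haddad, Amari, Beaumont, Nguyen, Tanaka, Horvat and Pereira, by date of commission (earlier first): Haddad and Amari (May 28, 1994) before Beaumont, Nguyen, Tanaka and Horvat (Aug 24, 1995) before Pereira (Oct 17, 1999).
Haddad and Amari both have years on the bench 9 years, so the next rule applies.
Haddad and Amari are each on senior status, so the next rule applies.
Among Haddad and Amari, by date of first judicial appointment (earlier first) (reversed rule for this group): Haddad (Feb 8, 2003) before Amari (Jun 28, 2005).
Among Beaumont, Nguyen, Tanaka and Horvat, by years on the bench (higher first): Beaumont and Nguyen (13 years) before Tanaka (8 years) before Horvat (2 years).
Beaumont and Nguyen are each not on senior status, so the next rule applies.
Among Beaumont and Nguyen, by date of first judicial appointment (earlier first) (reversed rule for this group): Beaumont (Aug 10, 1994) before Nguyen (May 2, 1996).
Full order: Brennan, Haddad, Amari, Beaumont, Nguyen, Tanaka, Horvat, Pereira.

Brennan, Haddad, Amari, Beaumont, Nguyen, Tanaka, Horvat, Pereira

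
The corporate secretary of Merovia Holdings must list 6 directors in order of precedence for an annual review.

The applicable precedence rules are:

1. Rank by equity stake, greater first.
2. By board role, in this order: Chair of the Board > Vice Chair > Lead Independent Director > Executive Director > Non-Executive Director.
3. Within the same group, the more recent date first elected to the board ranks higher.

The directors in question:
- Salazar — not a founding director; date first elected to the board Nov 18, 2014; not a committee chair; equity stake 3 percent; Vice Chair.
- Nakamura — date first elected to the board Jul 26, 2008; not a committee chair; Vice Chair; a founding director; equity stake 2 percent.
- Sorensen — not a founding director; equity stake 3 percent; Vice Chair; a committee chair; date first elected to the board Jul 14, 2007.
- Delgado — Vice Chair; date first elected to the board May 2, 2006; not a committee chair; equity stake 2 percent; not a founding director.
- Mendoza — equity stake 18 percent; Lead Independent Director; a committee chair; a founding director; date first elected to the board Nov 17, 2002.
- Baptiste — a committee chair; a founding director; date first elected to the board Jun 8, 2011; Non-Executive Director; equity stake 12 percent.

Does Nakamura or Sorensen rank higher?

Sorensen

By equity stake (higher first): Mendoza (18 percent); then Baptiste (12 percent); then Salazar and Sorensen (both 3 percent); then Nakamura and Delgado (both 2 percent).
Salazar and Sorensen are each Vice Chair, so the next rule applies.
Among Salazar and Sorensen, by date first elected to the board (later first): Salazar (Nov 18, 2014) before Sorensen (Jul 14, 2007).
Nakamura and Delgado are each Vice Chair, so the next rule applies.
Among Nakamura and Delgado, by date first elected to the board (later first): Nakamura (Jul 26, 2008) before Delgado (May 2, 2006).
So Sorensen takes precedence.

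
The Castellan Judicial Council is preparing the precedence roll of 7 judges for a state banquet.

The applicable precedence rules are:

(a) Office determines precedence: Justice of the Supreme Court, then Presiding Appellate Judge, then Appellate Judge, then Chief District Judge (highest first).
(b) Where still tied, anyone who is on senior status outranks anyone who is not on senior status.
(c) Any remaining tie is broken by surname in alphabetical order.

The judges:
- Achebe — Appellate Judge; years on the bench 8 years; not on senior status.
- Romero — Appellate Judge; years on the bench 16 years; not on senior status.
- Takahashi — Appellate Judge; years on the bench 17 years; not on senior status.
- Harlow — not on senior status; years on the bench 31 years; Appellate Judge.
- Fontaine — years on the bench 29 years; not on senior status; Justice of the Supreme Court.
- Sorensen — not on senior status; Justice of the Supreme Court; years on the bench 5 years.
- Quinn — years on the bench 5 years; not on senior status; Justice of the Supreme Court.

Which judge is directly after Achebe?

Harlow

By office: Fontaine, Quinn and Sorensen (Justice of the Supreme Court); then Achebe, Harlow, Romero and Takahashi (Appellate Judge).
Fontaine, Quinn and Sorensen are each not on senior status, so the next rule applies.
Among Fontaine, Quinn and Sorensen, alphabetically by surname: Fontaine before Quinn before Sorensen.
Achebe, Harlow, Romero and Takahashi are each not on senior status, so the next rule applies.
Among Achebe, Harlow, Romero and Takahashi, alphabetically by surname: Achebe before Harlow before Romero before Takahashi.
Order: Fontaine, Quinn, Sorensen, Achebe, Harlow, Romero, Takahashi.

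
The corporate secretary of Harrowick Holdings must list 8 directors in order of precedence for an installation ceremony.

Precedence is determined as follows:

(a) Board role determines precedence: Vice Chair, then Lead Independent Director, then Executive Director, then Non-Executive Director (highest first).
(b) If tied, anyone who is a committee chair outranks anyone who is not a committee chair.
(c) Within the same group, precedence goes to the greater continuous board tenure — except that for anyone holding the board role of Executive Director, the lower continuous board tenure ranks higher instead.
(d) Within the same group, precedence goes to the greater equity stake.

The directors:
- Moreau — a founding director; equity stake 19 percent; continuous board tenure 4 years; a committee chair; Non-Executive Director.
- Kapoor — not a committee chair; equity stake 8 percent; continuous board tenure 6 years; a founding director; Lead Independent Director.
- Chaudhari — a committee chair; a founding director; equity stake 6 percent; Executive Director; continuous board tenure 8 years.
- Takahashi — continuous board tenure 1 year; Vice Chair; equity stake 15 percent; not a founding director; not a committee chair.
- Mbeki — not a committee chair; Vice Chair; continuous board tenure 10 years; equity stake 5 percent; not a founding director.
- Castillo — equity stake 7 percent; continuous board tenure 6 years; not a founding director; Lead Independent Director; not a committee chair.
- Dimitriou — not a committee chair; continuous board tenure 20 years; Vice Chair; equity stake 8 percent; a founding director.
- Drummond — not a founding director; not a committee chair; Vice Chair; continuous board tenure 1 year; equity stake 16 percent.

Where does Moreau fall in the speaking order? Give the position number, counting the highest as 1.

8

By board role: Dimitriou, Mbeki, Drummond and Takahashi (Vice Chair); then Kapoor and Castillo (Lead Independent Director); then Chaudhari (Executive Director); then Moreau (Non-Executive Director).
Dimitriou, Mbeki, Drummond and Takahashi are each not a committee chair, so the next rule applies.
Among Dimitriou, Mbeki, Drummond and Takahashi, by continuous board tenure (higher first): Dimitriou (20 years) before Mbeki (10 years) before Drummond and Takahashi (1 year).
Among Drummond and Takahashi, by equity stake (higher first): Drummond (16 percent) before Takahashi (15 percent).
Kapoor and Castillo are each not a committee chair, so the next rule applies.
Kapoor and Castillo both have continuous board tenure 6 years, so the next rule applies.
Among Kapoor and Castillo, by equity stake (higher first): Kapoor (8 percent) before Castillo (7 percent).
Order: Dimitriou, Mbeki, Drummond, Takahashi, Kapoor, Castillo, Chaudhari, Moreau. So position 8.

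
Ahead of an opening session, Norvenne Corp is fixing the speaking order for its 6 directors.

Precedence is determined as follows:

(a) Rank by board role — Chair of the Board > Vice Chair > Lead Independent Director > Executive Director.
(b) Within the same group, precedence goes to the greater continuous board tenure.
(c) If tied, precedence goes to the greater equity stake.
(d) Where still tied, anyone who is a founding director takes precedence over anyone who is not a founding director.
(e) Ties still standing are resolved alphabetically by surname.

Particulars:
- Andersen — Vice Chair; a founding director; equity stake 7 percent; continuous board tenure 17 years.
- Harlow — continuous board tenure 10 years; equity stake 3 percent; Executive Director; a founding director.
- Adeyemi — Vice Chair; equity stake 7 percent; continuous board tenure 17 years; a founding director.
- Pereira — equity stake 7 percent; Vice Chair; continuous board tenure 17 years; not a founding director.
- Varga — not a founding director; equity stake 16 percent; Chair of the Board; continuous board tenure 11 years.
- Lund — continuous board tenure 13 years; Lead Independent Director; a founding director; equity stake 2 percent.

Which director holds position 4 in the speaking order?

By board role: Varga (Chair of the Board); then Adeyemi, Andersen and Pereira (Vice Chair); then Lund (Lead Independent Director); then Harlow (Executive Director).
Adeyemi, Andersen and Pereira all have continuous board tenure 17 years, so the next rule applies.
Adeyemi, Andersen and Pereira all have equity stake 7 percent, so the next rule applies.
Among Adeyemi, Andersen and Pereira, a founding director before not a founding director: Adeyemi and Andersen (a founding director) before Pereira (not a founding director).
Among Adeyemi and Andersen, alphabetically by surname: Adeyemi before Andersen.
Order: Varga, Adeyemi, Andersen, Pereira, Lund, Harlow.

Pereira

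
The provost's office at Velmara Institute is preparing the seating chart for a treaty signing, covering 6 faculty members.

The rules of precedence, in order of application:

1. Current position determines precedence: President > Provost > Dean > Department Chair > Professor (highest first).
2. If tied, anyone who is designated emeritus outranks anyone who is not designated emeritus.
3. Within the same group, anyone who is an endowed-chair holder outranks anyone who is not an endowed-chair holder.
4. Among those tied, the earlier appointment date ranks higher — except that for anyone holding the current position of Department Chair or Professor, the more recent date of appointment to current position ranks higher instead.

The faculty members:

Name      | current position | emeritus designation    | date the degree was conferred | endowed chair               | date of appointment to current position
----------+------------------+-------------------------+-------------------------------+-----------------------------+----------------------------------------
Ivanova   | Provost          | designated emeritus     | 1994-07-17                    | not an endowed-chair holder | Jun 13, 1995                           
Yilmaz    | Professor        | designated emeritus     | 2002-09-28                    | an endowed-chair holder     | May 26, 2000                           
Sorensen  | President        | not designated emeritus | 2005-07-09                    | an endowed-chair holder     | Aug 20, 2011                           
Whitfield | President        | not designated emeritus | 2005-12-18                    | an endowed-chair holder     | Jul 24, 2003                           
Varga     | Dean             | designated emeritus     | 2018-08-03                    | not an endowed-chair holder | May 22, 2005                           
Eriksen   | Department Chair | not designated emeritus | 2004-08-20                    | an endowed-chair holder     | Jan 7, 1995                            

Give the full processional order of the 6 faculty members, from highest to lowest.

By current position: Whitfield and Sorensen (President); then Ivanova (Provost); then Varga (Dean); then Eriksen (Department Chair); then Yilmaz (Professor).
Whitfield and Sorensen are each not designated emeritus, so the next rule applies.
Whitfield and Sorensen are each an endowed-chair holder, so the next rule applies.
Among Whitfield and Sorensen, by date of appointment to current position (earlier first): Whitfield (Jul 24, 2003) before Sorensen (Aug 20, 2011).
Full order: Whitfield, Sorensen, Ivanova, Varga, Eriksen, Yilmaz.

Whitfield, Sorensen, Ivanova, Varga, Eriksen, Yilmaz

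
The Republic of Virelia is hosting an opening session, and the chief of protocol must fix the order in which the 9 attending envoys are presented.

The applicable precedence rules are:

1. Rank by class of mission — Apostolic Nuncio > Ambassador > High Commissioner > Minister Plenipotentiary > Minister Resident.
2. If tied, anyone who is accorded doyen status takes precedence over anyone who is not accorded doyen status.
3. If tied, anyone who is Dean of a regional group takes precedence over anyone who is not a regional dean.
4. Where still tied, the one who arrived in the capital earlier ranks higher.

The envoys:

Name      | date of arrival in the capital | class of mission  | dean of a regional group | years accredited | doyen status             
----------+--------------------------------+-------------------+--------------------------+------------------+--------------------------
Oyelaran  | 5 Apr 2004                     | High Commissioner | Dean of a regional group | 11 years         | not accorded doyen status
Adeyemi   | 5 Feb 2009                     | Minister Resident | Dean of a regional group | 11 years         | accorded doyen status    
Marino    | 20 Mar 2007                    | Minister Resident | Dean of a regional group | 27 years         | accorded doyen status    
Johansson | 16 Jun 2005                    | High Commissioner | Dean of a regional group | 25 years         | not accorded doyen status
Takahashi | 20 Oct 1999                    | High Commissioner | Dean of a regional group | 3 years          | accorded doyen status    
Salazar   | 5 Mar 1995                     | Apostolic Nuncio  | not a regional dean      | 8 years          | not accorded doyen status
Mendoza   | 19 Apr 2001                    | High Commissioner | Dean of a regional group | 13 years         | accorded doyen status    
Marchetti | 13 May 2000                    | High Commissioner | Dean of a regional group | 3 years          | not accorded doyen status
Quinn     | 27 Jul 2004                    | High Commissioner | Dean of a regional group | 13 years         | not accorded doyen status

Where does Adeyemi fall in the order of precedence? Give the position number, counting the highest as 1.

9

By class of mission: Salazar (Apostolic Nuncio); then Takahashi, Mendoza, Marchetti, Oyelaran, Quinn and Johansson (High Commissioner); then Marino and Adeyemi (Minister Resident).
Among Takahashi, Mendoza, Marchetti, Oyelaran, Quinn and Johansson, accorded doyen status before not accorded doyen status: Takahashi and Mendoza (accorded doyen status) before Marchetti, Oyelaran, Quinn and Johansson (not accorded doyen status).
Takahashi and Mendoza are each Dean of a regional group, so the next rule applies.
Among Takahashi and Mendoza, by date of arrival in the capital (earlier first): Takahashi (20 Oct 1999) before Mendoza (19 Apr 2001).
Marchetti, Oyelaran, Quinn and Johansson are each Dean of a regional group, so the next rule applies.
Among Marchetti, Oyelaran, Quinn and Johansson, by date of arrival in the capital (earlier first): Marchetti (13 May 2000) before Oyelaran (5 Apr 2004) before Quinn (27 Jul 2004) before Johansson (16 Jun 2005).
Marino and Adeyemi are each accorded doyen status, so the next rule applies.
Marino and Adeyemi are each Dean of a regional group, so the next rule applies.
Among Marino and Adeyemi, by date of arrival in the capital (earlier first): Marino (20 Mar 2007) before Adeyemi (5 Feb 2009).
Order: Salazar, Takahashi, Mendoza, Marchetti, Oyelaran, Quinn, Johansson, Marino, Adeyemi. So position 9.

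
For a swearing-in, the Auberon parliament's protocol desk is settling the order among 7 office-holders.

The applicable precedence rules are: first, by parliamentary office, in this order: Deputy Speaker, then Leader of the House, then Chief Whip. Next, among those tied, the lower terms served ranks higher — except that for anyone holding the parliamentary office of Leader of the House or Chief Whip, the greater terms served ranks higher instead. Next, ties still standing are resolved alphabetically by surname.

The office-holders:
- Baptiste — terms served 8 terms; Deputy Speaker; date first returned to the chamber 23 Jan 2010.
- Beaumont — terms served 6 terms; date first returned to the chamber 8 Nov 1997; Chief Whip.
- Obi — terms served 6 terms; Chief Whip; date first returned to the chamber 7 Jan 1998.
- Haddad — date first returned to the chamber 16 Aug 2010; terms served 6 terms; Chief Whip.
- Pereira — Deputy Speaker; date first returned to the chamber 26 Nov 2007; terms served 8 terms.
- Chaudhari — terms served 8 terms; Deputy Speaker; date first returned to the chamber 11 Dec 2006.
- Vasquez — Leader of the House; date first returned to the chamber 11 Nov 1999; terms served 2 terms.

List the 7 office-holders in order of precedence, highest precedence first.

Baptiste, Chaudhari, Pereira, Vasquez, Beaumont, Haddad, Obi

By parliamentary office: Baptiste, Chaudhari and Pereira (Deputy Speaker); then Vasquez (Leader of the House); then Beaumont, Haddad and Obi (Chief Whip).
Baptiste, Chaudhari and Pereira all have terms served 8 terms, so the next rule applies.
Among Baptiste, Chaudhari and Pereira, alphabetically by surname: Baptiste before Chaudhari before Pereira.
Beaumont, Haddad and Obi all have terms served 6 terms, so the next rule applies.
Among Beaumont, Haddad and Obi, alphabetically by surname: Beaumont before Haddad before Obi.
Full order: Baptiste, Chaudhari, Pereira, Vasquez, Beaumont, Haddad, Obi.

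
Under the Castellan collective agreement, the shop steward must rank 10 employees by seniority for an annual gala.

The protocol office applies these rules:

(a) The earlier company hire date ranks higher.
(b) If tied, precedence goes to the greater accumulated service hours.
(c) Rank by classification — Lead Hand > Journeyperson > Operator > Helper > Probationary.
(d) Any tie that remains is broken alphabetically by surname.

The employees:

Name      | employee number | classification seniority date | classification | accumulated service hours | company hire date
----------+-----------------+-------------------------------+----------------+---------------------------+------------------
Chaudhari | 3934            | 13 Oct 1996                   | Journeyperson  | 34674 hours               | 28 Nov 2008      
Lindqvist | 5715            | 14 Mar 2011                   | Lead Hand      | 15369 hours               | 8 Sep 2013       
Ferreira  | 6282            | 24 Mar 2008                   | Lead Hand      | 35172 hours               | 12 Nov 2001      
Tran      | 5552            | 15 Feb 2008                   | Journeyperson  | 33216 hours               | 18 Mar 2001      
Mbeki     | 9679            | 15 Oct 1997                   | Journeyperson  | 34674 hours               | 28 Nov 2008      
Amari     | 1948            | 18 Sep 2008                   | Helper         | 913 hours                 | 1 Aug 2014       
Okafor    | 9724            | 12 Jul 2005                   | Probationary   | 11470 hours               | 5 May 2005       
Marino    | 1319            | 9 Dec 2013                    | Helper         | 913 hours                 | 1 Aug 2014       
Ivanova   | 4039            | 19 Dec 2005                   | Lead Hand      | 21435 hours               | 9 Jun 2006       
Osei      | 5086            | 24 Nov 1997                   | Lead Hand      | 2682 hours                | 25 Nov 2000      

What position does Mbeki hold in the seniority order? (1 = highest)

7

By company hire date (earlier first): Osei (25 Nov 2000); then Tran (18 Mar 2001); then Ferreira (12 Nov 2001); then Okafor (5 May 2005); then Ivanova (9 Jun 2006); then Chaudhari and Mbeki (both 28 Nov 2008); then Lindqvist (8 Sep 2013); then Amari and Marino (both 1 Aug 2014).
Chaudhari and Mbeki both have accumulated service hours 34674 hours, so the next rule applies.
Chaudhari and Mbeki are each Journeyperson, so the next rule applies.
Among Chaudhari and Mbeki, alphabetically by surname: Chaudhari before Mbeki.
Amari and Marino both have accumulated service hours 913 hours, so the next rule applies.
Amari and Marino are each Helper, so the next rule applies.
Among Amari and Marino, alphabetically by surname: Amari before Marino.
Order: Osei, Tran, Ferreira, Okafor, Ivanova, Chaudhari, Mbeki, Lindqvist, Amari, Marino. So position 7.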